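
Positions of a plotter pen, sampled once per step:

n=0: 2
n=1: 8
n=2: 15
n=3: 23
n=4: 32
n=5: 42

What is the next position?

53

Taking differences between consecutive positions: +6, +7, +8, +9, +10. These grow by +1 each step.
step 6: 42 + 11 → 53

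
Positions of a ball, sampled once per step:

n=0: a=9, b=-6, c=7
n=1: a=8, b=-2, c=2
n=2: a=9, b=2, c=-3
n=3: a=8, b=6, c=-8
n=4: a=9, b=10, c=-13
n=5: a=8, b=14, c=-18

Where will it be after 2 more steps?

a=8, b=22, c=-28

The a coordinate repeats the cycle [9, 8] with period 2; step 7 mod 2 = 1, giving 8.
The b coordinate changes by +4 each step, so at step 7 it is -6 + 7·(4) = 22.
The c coordinate changes by -5 each step, so at step 7 it is 7 + 7·(-5) = -28.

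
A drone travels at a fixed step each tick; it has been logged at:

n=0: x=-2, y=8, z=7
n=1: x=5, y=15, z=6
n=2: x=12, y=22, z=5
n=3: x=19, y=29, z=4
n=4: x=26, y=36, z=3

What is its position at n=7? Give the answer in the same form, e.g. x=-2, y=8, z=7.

x=47, y=57, z=0

The position changes by (+7, +7, -1) every step.
step 5: x=26, y=36, z=3 + (+7, +7, -1) → x=33, y=43, z=2
step 6: x=33, y=43, z=2 + (+7, +7, -1) → x=40, y=50, z=1
step 7: x=40, y=50, z=1 + (+7, +7, -1) → x=47, y=57, z=0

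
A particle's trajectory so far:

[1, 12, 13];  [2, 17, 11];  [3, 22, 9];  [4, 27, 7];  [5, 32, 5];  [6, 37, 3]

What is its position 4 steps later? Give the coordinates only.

[10, 57, -5]

Each step adds [+1, +5, -2] to the position.
step 6: [6, 37, 3] + [+1, +5, -2] → [7, 42, 1]
step 7: [7, 42, 1] + [+1, +5, -2] → [8, 47, -1]
step 8: [8, 47, -1] + [+1, +5, -2] → [9, 52, -3]
step 9: [9, 52, -3] + [+1, +5, -2] → [10, 57, -5]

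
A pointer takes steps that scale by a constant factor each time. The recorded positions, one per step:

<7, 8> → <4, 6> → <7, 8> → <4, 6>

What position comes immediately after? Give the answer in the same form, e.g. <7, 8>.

<7, 8>

Consecutive displacements <-3, -2>, <+3, +2>, <-3, -2> scale by a factor of -1 each step.
step 4: <4, 6> + <+3, +2> → <7, 8>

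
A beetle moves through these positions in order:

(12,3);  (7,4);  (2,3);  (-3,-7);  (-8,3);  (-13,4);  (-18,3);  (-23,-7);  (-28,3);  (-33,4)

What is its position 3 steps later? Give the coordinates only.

The first coordinate changes by -5 each step, so at step 12 it is 12 + 12·(-5) = -48.
The second coordinate repeats the cycle [3, 4, 3, -7] with period 4; step 12 mod 4 = 0, giving 3.

(-48,3)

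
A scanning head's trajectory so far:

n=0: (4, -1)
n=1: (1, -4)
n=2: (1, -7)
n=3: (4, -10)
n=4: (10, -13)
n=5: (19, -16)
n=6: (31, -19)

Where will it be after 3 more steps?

(85, -28)

Successive displacements: (-3, -3), (+0, -3), (+3, -3), (+6, -3), (+9, -3), (+12, -3) — each changes by (+3, +0).
step 7: (31, -19) + (+15, -3) → (46, -22)
step 8: (46, -22) + (+18, -3) → (64, -25)
step 9: (64, -25) + (+21, -3) → (85, -28)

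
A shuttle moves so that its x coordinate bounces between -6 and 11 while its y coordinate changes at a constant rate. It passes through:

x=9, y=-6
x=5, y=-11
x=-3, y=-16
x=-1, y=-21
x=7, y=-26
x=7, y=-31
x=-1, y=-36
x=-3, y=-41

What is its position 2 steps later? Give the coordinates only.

The x coordinate reflects between -6 and 11, moving 8 per step.
  step 8: -3 → 5
  step 9: 5 → 9
The y coordinate changes by -5 each step: at step 9 it is -51.

x=9, y=-51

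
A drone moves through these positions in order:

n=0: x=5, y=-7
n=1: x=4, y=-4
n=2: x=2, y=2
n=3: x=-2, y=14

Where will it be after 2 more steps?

Consecutive displacements (-1,+3), (-2,+6), (-4,+12) scale by a factor of 2 each step.
step 4: x=-2, y=14 + (-8,+24) → x=-10, y=38
step 5: x=-10, y=38 + (-16,+48) → x=-26, y=86

x=-26, y=86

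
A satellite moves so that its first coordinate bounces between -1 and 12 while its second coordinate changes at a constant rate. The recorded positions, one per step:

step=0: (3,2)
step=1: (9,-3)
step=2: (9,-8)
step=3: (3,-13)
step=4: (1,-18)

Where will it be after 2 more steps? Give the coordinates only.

The first coordinate reflects between -1 and 12, moving 6 per step.
  step 5: 1 → 7
  step 6: 7 → 11
The second coordinate changes by -5 each step: at step 6 it is -28.

(11,-28)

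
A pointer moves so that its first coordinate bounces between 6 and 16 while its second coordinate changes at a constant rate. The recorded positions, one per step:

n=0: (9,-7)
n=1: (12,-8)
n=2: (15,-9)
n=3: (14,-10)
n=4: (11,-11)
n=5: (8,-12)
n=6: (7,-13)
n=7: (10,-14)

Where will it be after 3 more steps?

The first coordinate travels 3 per step and bounces off the walls at 6 and 16.
  step 8: 10 → 13
  step 9: 13 → 16
  step 10: 16 → 13
The second coordinate changes by -1 each step: at step 10 it is -17.

(13,-17)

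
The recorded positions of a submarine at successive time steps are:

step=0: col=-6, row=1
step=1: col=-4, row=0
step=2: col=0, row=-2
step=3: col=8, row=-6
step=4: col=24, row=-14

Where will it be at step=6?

Step-to-step displacements: (+2, -1), (+4, -2), (+8, -4), (+16, -8); each is 2× the previous.
step 5: col=24, row=-14 + (+32, -16) → col=56, row=-30
step 6: col=56, row=-30 + (+64, -32) → col=120, row=-62

col=120, row=-62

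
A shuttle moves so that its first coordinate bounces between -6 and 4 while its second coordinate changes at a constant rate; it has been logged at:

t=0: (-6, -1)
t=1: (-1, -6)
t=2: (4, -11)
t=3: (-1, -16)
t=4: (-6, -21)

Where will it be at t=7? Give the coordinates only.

(-1, -36)

The first coordinate travels 5 per step and bounces off the walls at -6 and 4.
  step 5: -6 → -1
  step 6: -1 → 4
  step 7: 4 → -1
The second coordinate changes by -5 each step: at step 7 it is -36.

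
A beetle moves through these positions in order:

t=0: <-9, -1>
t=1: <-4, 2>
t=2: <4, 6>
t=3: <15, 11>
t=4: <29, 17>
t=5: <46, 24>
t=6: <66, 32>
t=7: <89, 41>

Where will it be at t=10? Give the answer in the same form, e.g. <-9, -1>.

First differences are <+5, +3>, <+8, +4>, <+11, +5>, <+14, +6>, <+17, +7>, <+20, +8>, <+23, +9>; their common second difference is <+3, +1> (constant acceleration).
step 8: <89, 41> + <+26, +10> → <115, 51>
step 9: <115, 51> + <+29, +11> → <144, 62>
step 10: <144, 62> + <+32, +12> → <176, 74>

<176, 74>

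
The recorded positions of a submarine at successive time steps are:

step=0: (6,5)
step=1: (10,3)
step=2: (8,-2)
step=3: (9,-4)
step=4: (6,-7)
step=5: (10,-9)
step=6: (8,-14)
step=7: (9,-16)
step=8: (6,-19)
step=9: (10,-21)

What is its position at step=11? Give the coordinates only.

(9,-28)

Differencing gives (+4,-2), (-2,-5), (+1,-2), (-3,-3), (+4,-2), (-2,-5), (+1,-2), (-3,-3), (+4,-2). This is the pattern (+4,-2), (-2,-5), (+1,-2), (-3,-3) repeated.
step 10: apply (-2,-5) → (8,-26)
step 11: apply (+1,-2) → (9,-28)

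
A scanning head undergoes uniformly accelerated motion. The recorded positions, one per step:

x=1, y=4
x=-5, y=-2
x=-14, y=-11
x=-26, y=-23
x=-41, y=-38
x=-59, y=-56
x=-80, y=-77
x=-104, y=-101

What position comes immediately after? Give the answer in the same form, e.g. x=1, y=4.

x=-131, y=-128

Taking differences between consecutive positions: (-6, -6), (-9, -9), (-12, -12), (-15, -15), (-18, -18), (-21, -21), (-24, -24). These grow by (-3, -3) each step.
step 8: x=-104, y=-101 + (-27, -27) → x=-131, y=-128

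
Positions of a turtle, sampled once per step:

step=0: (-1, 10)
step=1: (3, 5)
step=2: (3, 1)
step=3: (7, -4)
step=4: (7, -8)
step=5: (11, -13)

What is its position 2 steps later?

(15, -22)

Step-to-step displacements: (+4, -5), (+0, -4), (+4, -5), (+0, -4), (+4, -5) — a repeating cycle of length 2.
step 6: apply (+0, -4) → (11, -17)
step 7: apply (+4, -5) → (15, -22)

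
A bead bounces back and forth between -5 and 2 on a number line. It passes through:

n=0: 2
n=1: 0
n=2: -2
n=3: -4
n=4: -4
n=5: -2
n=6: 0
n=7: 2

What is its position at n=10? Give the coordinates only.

-4

The value travels 2 per step and bounces off the walls at -5 and 2.
  step 8: 2 → 0
  step 9: 0 → -2
  step 10: -2 → -4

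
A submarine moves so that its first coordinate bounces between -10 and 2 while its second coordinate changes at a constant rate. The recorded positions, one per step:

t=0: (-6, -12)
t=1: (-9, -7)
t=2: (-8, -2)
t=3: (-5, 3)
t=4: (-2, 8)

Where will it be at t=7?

(-3, 23)

The first coordinate reflects between -10 and 2, moving 3 per step.
  step 5: -2 → 1
  step 6: 1 → 0
  step 7: 0 → -3
The second coordinate changes by +5 each step: at step 7 it is 23.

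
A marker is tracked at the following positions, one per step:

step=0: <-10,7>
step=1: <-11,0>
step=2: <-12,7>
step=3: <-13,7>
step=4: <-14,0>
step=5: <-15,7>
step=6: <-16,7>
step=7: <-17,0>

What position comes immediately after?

First: linear, -1 per step → -18 at step 8.
Second: cycles through 7, 0, 7 every 3 steps. Step 8 lands at position 2 of the cycle → 7.

<-18,7>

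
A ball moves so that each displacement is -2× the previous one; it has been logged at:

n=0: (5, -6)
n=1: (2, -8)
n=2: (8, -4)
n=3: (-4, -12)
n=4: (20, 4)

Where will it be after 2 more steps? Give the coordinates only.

The jumps are (-3, -2), (+6, +4), (-12, -8), (+24, +16) — a geometric progression with ratio -2.
step 5: (20, 4) + (-48, -32) → (-28, -28)
step 6: (-28, -28) + (+96, +64) → (68, 36)

(68, 36)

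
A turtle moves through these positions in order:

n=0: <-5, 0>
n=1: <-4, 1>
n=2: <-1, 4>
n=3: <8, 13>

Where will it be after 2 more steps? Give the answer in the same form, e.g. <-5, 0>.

<116, 121>

Consecutive displacements <+1, +1>, <+3, +3>, <+9, +9> scale by a factor of 3 each step.
step 4: <8, 13> + <+27, +27> → <35, 40>
step 5: <35, 40> + <+81, +81> → <116, 121>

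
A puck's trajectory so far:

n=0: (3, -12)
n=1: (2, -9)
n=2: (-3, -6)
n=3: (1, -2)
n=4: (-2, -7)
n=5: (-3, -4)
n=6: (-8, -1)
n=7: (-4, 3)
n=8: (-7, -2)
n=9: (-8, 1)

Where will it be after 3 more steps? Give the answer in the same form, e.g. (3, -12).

Differencing gives (-1, +3), (-5, +3), (+4, +4), (-3, -5), (-1, +3), (-5, +3), (+4, +4), (-3, -5), (-1, +3). This is the pattern (-1, +3), (-5, +3), (+4, +4), (-3, -5) repeated.
step 10: apply (-5, +3) → (-13, 4)
step 11: apply (+4, +4) → (-9, 8)
step 12: apply (-3, -5) → (-12, 3)

(-12, 3)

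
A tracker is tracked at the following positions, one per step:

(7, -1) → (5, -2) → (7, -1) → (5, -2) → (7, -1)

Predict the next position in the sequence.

(5, -2)

Step-to-step displacements: (-2, -1), (+2, +1), (-2, -1), (+2, +1); each is -1× the previous.
step 5: (7, -1) + (-2, -1) → (5, -2)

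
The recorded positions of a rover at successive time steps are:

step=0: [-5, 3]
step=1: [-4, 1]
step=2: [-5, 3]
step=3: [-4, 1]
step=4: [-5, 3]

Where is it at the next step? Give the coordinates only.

Step-to-step displacements: [+1, -2], [-1, +2], [+1, -2], [-1, +2]; each is -1× the previous.
step 5: [-5, 3] + [+1, -2] → [-4, 1]

[-4, 1]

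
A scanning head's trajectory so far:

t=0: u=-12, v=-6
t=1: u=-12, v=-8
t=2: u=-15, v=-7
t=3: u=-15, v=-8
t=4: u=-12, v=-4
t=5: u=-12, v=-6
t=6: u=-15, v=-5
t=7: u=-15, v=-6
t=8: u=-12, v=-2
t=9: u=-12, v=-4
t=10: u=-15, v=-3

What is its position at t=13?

Step-to-step displacements: (+0, -2), (-3, +1), (+0, -1), (+3, +4), (+0, -2), (-3, +1), (+0, -1), (+3, +4), (+0, -2), (-3, +1) — a repeating cycle of length 4.
step 11: apply (+0, -1) → u=-15, v=-4
step 12: apply (+3, +4) → u=-12, v=0
step 13: apply (+0, -2) → u=-12, v=-2

u=-12, v=-2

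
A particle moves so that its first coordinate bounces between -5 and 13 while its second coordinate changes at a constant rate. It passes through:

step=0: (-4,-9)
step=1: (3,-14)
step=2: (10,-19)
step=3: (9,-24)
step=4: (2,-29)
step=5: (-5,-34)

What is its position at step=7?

The first coordinate travels 7 per step and bounces off the walls at -5 and 13.
  step 6: -5 → 2
  step 7: 2 → 9
The second coordinate changes by -5 each step: at step 7 it is -44.

(9,-44)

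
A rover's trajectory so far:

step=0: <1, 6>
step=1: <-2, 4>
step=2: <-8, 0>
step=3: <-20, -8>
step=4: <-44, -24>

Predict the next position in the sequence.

The jumps are <-3, -2>, <-6, -4>, <-12, -8>, <-24, -16> — a geometric progression with ratio 2.
step 5: <-44, -24> + <-48, -32> → <-92, -56>

<-92, -56>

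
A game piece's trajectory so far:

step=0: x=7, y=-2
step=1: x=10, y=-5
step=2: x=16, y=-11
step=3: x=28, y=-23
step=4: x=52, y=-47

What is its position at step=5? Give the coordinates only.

Consecutive displacements (+3,-3), (+6,-6), (+12,-12), (+24,-24) scale by a factor of 2 each step.
step 5: x=52, y=-47 + (+48,-48) → x=100, y=-95

x=100, y=-95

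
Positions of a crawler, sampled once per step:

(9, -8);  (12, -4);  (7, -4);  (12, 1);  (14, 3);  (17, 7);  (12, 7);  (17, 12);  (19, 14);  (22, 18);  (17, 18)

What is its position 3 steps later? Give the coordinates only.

(27, 29)

Step-to-step displacements: (+3, +4), (-5, +0), (+5, +5), (+2, +2), (+3, +4), (-5, +0), (+5, +5), (+2, +2), (+3, +4), (-5, +0) — a repeating cycle of length 4.
step 11: apply (+5, +5) → (22, 23)
step 12: apply (+2, +2) → (24, 25)
step 13: apply (+3, +4) → (27, 29)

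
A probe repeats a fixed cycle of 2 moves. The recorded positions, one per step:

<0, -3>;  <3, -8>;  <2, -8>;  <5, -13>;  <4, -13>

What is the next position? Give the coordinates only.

Differencing gives <+3, -5>, <-1, +0>, <+3, -5>, <-1, +0>. This is the pattern <+3, -5>, <-1, +0> repeated.
step 5: apply <+3, -5> → <7, -18>

<7, -18>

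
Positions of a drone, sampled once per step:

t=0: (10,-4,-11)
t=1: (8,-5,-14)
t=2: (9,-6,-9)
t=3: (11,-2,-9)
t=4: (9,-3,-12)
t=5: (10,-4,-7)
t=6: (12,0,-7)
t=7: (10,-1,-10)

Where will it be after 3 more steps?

(11,1,-8)

Step-to-step displacements: (-2,-1,-3), (+1,-1,+5), (+2,+4,+0), (-2,-1,-3), (+1,-1,+5), (+2,+4,+0), (-2,-1,-3) — a repeating cycle of length 3.
step 8: apply (+1,-1,+5) → (11,-2,-5)
step 9: apply (+2,+4,+0) → (13,2,-5)
step 10: apply (-2,-1,-3) → (11,1,-8)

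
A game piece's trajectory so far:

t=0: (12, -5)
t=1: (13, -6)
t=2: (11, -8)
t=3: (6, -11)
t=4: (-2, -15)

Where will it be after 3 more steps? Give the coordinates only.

Successive displacements: (+1, -1), (-2, -2), (-5, -3), (-8, -4) — each changes by (-3, -1).
step 5: (-2, -15) + (-11, -5) → (-13, -20)
step 6: (-13, -20) + (-14, -6) → (-27, -26)
step 7: (-27, -26) + (-17, -7) → (-44, -33)

(-44, -33)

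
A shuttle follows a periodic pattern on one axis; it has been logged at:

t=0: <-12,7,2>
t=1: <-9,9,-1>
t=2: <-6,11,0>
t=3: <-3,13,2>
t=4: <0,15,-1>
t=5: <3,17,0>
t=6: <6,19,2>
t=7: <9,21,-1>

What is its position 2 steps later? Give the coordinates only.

<15,25,2>

First: linear, +3 per step → 15 at step 9.
Second: linear, +2 per step → 25 at step 9.
Third: cycles through 2, -1, 0 every 3 steps. Step 9 lands at position 0 of the cycle → 2.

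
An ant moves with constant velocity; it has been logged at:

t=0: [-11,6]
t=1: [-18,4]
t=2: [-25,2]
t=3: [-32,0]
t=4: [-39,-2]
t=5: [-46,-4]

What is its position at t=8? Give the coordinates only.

[-67,-10]

The position changes by [-7,-2] every step.
step 6: [-46,-4] + [-7,-2] → [-53,-6]
step 7: [-53,-6] + [-7,-2] → [-60,-8]
step 8: [-60,-8] + [-7,-2] → [-67,-10]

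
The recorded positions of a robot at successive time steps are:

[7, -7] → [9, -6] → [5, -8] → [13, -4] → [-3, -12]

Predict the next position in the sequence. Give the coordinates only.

[29, 4]

Consecutive displacements [+2, +1], [-4, -2], [+8, +4], [-16, -8] scale by a factor of -2 each step.
step 5: [-3, -12] + [+32, +16] → [29, 4]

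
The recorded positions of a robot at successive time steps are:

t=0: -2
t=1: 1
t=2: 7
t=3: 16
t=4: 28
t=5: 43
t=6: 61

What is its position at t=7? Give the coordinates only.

82

Successive displacements: +3, +6, +9, +12, +15, +18 — each changes by +3.
step 7: 61 + 21 → 82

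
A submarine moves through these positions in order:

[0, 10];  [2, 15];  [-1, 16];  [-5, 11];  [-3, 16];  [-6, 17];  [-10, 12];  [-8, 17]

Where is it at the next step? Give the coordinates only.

The moves between consecutive positions are [+2, +5], [-3, +1], [-4, -5], [+2, +5], [-3, +1], [-4, -5], [+2, +5]; they repeat the 3-cycle [[+2, +5], [-3, +1], [-4, -5]].
step 8: apply [-3, +1] → [-11, 18]

[-11, 18]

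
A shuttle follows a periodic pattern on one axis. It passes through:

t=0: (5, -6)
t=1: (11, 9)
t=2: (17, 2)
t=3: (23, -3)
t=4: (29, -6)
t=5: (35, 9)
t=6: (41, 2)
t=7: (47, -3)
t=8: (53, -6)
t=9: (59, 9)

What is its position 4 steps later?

(83, 9)

The first coordinate changes by +6 each step, so at step 13 it is 5 + 13·(6) = 83.
The second coordinate repeats the cycle [-6, 9, 2, -3] with period 4; step 13 mod 4 = 1, giving 9.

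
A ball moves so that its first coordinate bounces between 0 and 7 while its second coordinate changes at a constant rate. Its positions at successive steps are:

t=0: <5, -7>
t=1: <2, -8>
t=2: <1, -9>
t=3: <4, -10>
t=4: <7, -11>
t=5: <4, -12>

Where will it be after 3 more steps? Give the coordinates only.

<5, -15>

The first coordinate reflects between 0 and 7, moving 3 per step.
  step 6: 4 → 1
  step 7: 1 → 2
  step 8: 2 → 5
The second coordinate changes by -1 each step: at step 8 it is -15.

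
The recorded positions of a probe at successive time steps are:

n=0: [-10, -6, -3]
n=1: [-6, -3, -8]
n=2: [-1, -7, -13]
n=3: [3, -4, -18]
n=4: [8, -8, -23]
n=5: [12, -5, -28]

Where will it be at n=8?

[26, -10, -43]

Differencing gives [+4, +3, -5], [+5, -4, -5], [+4, +3, -5], [+5, -4, -5], [+4, +3, -5]. This is the pattern [+4, +3, -5], [+5, -4, -5] repeated.
step 6: apply [+5, -4, -5] → [17, -9, -33]
step 7: apply [+4, +3, -5] → [21, -6, -38]
step 8: apply [+5, -4, -5] → [26, -10, -43]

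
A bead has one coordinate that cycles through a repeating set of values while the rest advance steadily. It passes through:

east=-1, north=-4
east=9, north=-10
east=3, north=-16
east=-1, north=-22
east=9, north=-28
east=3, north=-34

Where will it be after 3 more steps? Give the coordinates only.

east=3, north=-52

East: cycles through -1, 9, 3 every 3 steps. Step 8 lands at position 2 of the cycle → 3.
North: linear, -6 per step → -52 at step 8.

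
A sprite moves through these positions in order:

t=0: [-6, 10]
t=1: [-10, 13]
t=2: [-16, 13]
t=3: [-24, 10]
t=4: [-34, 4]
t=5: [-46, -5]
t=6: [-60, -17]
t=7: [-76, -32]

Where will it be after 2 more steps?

[-114, -71]

Successive displacements: [-4, +3], [-6, +0], [-8, -3], [-10, -6], [-12, -9], [-14, -12], [-16, -15] — each changes by [-2, -3].
step 8: [-76, -32] + [-18, -18] → [-94, -50]
step 9: [-94, -50] + [-20, -21] → [-114, -71]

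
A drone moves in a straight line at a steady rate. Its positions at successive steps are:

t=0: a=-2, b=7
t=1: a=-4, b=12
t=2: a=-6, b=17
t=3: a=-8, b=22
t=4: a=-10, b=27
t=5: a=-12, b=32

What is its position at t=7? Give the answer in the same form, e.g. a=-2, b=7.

a=-16, b=42

Each step adds (-2, +5) to the position.
step 6: a=-12, b=32 + (-2, +5) → a=-14, b=37
step 7: a=-14, b=37 + (-2, +5) → a=-16, b=42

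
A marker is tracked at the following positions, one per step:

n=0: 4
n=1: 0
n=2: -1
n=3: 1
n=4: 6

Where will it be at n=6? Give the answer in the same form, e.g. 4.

Taking differences between consecutive positions: -4, -1, +2, +5. These grow by +3 each step.
step 5: 6 + 8 → 14
step 6: 14 + 11 → 25

25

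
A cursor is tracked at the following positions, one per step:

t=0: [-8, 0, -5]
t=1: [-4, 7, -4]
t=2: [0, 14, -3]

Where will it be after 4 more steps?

The position changes by [+4, +7, +1] every step.
step 3: [0, 14, -3] + [+4, +7, +1] → [4, 21, -2]
step 4: [4, 21, -2] + [+4, +7, +1] → [8, 28, -1]
step 5: [8, 28, -1] + [+4, +7, +1] → [12, 35, 0]
step 6: [12, 35, 0] + [+4, +7, +1] → [16, 42, 1]

[16, 42, 1]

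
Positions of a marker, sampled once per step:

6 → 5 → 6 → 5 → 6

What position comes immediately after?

5

Step-to-step displacements: -1, +1, -1, +1; each is -1× the previous.
step 5: 6 − 1 → 5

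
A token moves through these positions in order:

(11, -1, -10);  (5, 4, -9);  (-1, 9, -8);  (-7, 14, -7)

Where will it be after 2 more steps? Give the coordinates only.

The position changes by (-6, +5, +1) every step.
step 4: (-7, 14, -7) + (-6, +5, +1) → (-13, 19, -6)
step 5: (-13, 19, -6) + (-6, +5, +1) → (-19, 24, -5)

(-19, 24, -5)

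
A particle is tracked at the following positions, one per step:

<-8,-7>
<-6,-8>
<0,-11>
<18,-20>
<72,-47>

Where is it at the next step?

<234,-128>

Consecutive displacements <+2,-1>, <+6,-3>, <+18,-9>, <+54,-27> scale by a factor of 3 each step.
step 5: <72,-47> + <+162,-81> → <234,-128>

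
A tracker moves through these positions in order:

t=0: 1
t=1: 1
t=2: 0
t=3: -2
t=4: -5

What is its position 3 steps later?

Successive displacements: +0, -1, -2, -3 — each changes by -1.
step 5: -5 − 4 → -9
step 6: -9 − 5 → -14
step 7: -14 − 6 → -20

-20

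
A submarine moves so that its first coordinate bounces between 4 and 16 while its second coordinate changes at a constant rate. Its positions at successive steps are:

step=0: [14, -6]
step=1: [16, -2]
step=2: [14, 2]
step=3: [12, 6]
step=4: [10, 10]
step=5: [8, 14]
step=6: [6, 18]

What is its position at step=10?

[10, 34]

The first coordinate travels 2 per step and bounces off the walls at 4 and 16.
  step 7: 6 → 4
  step 8: 4 → 6
  step 9: 6 → 8
  step 10: 8 → 10
The second coordinate changes by +4 each step: at step 10 it is 34.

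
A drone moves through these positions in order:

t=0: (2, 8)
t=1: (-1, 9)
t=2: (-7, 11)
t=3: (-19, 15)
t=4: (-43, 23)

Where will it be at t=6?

Step-to-step displacements: (-3, +1), (-6, +2), (-12, +4), (-24, +8); each is 2× the previous.
step 5: (-43, 23) + (-48, +16) → (-91, 39)
step 6: (-91, 39) + (-96, +32) → (-187, 71)

(-187, 71)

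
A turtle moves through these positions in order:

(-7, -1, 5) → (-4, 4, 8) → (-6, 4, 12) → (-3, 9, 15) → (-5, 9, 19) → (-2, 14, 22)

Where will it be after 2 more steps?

The moves between consecutive positions are (+3, +5, +3), (-2, +0, +4), (+3, +5, +3), (-2, +0, +4), (+3, +5, +3); they repeat the 2-cycle [(+3, +5, +3), (-2, +0, +4)].
step 6: apply (-2, +0, +4) → (-4, 14, 26)
step 7: apply (+3, +5, +3) → (-1, 19, 29)

(-1, 19, 29)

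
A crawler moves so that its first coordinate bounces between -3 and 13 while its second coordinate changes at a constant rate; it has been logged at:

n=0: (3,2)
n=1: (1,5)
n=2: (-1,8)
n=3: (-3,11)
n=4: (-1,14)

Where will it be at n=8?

(7,26)

The first coordinate travels 2 per step and bounces off the walls at -3 and 13.
  step 5: -1 → 1
  step 6: 1 → 3
  step 7: 3 → 5
  step 8: 5 → 7
The second coordinate changes by +3 each step: at step 8 it is 26.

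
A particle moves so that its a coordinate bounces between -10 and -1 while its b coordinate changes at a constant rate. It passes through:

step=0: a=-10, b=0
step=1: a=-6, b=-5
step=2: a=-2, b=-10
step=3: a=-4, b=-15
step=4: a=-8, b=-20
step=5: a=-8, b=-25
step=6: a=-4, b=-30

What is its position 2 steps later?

a=-6, b=-40

The a coordinate travels 4 per step and bounces off the walls at -10 and -1.
  step 7: -4 → -2
  step 8: -2 → -6
The b coordinate changes by -5 each step: at step 8 it is -40.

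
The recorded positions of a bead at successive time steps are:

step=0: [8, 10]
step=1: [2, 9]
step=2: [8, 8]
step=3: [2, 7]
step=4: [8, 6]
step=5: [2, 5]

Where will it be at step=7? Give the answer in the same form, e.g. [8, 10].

[2, 3]

The first coordinate repeats the cycle [8, 2] with period 2; step 7 mod 2 = 1, giving 2.
The second coordinate changes by -1 each step, so at step 7 it is 10 + 7·(-1) = 3.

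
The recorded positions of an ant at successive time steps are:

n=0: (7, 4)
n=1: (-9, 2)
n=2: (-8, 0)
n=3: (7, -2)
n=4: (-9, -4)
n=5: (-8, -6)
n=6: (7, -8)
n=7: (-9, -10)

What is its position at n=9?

The first coordinate repeats the cycle [7, -9, -8] with period 3; step 9 mod 3 = 0, giving 7.
The second coordinate changes by -2 each step, so at step 9 it is 4 + 9·(-2) = -14.

(7, -14)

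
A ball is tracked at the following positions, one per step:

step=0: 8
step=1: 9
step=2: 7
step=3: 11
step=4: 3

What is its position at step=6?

Step-to-step displacements: +1, -2, +4, -8; each is -2× the previous.
step 5: 3 + 16 → 19
step 6: 19 − 32 → -13

-13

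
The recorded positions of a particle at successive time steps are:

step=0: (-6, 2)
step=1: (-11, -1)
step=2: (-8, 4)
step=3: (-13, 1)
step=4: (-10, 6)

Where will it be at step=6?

(-12, 8)

Step-to-step displacements: (-5, -3), (+3, +5), (-5, -3), (+3, +5) — a repeating cycle of length 2.
step 5: apply (-5, -3) → (-15, 3)
step 6: apply (+3, +5) → (-12, 8)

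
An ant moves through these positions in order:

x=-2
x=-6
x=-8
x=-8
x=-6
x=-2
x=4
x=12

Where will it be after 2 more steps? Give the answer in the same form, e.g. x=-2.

Taking differences between consecutive positions: -4, -2, +0, +2, +4, +6, +8. These grow by +2 each step.
step 8: 12 + 10 → x=22
step 9: 22 + 12 → x=34

x=34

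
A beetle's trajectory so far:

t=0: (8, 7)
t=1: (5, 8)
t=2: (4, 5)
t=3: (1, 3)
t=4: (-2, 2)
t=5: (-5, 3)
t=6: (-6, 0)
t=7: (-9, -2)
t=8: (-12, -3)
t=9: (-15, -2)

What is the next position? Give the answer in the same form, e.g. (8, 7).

Step-to-step displacements: (-3, +1), (-1, -3), (-3, -2), (-3, -1), (-3, +1), (-1, -3), (-3, -2), (-3, -1), (-3, +1) — a repeating cycle of length 4.
step 10: apply (-1, -3) → (-16, -5)

(-16, -5)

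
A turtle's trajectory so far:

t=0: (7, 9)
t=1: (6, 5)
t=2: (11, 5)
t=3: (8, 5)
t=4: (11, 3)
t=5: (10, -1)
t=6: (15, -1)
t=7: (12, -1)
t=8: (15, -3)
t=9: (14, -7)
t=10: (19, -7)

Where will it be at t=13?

(18, -13)

Differencing gives (-1, -4), (+5, +0), (-3, +0), (+3, -2), (-1, -4), (+5, +0), (-3, +0), (+3, -2), (-1, -4), (+5, +0). This is the pattern (-1, -4), (+5, +0), (-3, +0), (+3, -2) repeated.
step 11: apply (-3, +0) → (16, -7)
step 12: apply (+3, -2) → (19, -9)
step 13: apply (-1, -4) → (18, -13)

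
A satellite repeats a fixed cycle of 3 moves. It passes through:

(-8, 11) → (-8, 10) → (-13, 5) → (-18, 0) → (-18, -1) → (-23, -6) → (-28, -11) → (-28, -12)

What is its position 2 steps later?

Step-to-step displacements: (+0, -1), (-5, -5), (-5, -5), (+0, -1), (-5, -5), (-5, -5), (+0, -1) — a repeating cycle of length 3.
step 8: apply (-5, -5) → (-33, -17)
step 9: apply (-5, -5) → (-38, -22)

(-38, -22)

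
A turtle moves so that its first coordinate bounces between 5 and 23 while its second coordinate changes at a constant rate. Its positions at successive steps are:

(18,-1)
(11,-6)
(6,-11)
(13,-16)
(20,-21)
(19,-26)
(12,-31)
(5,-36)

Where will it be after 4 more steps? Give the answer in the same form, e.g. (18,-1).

The first coordinate reflects between 5 and 23, moving 7 per step.
  step 8: 5 → 12
  step 9: 12 → 19
  step 10: 19 → 20
  step 11: 20 → 13
The second coordinate changes by -5 each step: at step 11 it is -56.

(13,-56)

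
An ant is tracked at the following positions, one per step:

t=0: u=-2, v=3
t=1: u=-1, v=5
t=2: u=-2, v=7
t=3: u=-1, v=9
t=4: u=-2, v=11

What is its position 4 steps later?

The u coordinate repeats the cycle [-2, -1] with period 2; step 8 mod 2 = 0, giving -2.
The v coordinate changes by +2 each step, so at step 8 it is 3 + 8·(2) = 19.

u=-2, v=19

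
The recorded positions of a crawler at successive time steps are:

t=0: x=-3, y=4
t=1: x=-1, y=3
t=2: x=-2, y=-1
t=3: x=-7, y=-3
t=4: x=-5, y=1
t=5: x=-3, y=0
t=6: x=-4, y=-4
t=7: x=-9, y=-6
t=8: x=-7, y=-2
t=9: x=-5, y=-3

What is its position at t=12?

Differencing gives (+2, -1), (-1, -4), (-5, -2), (+2, +4), (+2, -1), (-1, -4), (-5, -2), (+2, +4), (+2, -1). This is the pattern (+2, -1), (-1, -4), (-5, -2), (+2, +4) repeated.
step 10: apply (-1, -4) → x=-6, y=-7
step 11: apply (-5, -2) → x=-11, y=-9
step 12: apply (+2, +4) → x=-9, y=-5

x=-9, y=-5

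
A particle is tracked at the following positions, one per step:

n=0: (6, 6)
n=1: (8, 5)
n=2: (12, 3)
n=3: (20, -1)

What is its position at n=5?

Step-to-step displacements: (+2, -1), (+4, -2), (+8, -4); each is 2× the previous.
step 4: (20, -1) + (+16, -8) → (36, -9)
step 5: (36, -9) + (+32, -16) → (68, -25)

(68, -25)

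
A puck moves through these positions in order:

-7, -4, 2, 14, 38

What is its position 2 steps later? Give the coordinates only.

Step-to-step displacements: +3, +6, +12, +24; each is 2× the previous.
step 5: 38 + 48 → 86
step 6: 86 + 96 → 182

182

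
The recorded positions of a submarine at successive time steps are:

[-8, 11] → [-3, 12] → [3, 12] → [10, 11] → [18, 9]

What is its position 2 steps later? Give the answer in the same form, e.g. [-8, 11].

[37, 2]

Taking differences between consecutive positions: [+5, +1], [+6, +0], [+7, -1], [+8, -2]. These grow by [+1, -1] each step.
step 5: [18, 9] + [+9, -3] → [27, 6]
step 6: [27, 6] + [+10, -4] → [37, 2]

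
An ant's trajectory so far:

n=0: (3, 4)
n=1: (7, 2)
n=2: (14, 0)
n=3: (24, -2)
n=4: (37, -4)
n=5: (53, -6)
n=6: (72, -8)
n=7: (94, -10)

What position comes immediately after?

(119, -12)

Successive displacements: (+4, -2), (+7, -2), (+10, -2), (+13, -2), (+16, -2), (+19, -2), (+22, -2) — each changes by (+3, +0).
step 8: (94, -10) + (+25, -2) → (119, -12)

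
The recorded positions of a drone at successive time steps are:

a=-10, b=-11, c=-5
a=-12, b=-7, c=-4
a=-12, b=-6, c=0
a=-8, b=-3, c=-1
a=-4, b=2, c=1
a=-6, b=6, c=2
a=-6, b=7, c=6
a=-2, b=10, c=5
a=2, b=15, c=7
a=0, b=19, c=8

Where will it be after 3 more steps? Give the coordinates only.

a=8, b=28, c=13

Differencing gives (-2, +4, +1), (+0, +1, +4), (+4, +3, -1), (+4, +5, +2), (-2, +4, +1), (+0, +1, +4), (+4, +3, -1), (+4, +5, +2), (-2, +4, +1). This is the pattern (-2, +4, +1), (+0, +1, +4), (+4, +3, -1), (+4, +5, +2) repeated.
step 10: apply (+0, +1, +4) → a=0, b=20, c=12
step 11: apply (+4, +3, -1) → a=4, b=23, c=11
step 12: apply (+4, +5, +2) → a=8, b=28, c=13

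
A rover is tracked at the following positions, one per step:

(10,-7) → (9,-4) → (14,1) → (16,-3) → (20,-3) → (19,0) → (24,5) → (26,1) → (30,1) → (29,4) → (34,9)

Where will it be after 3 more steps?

Step-to-step displacements: (-1,+3), (+5,+5), (+2,-4), (+4,+0), (-1,+3), (+5,+5), (+2,-4), (+4,+0), (-1,+3), (+5,+5) — a repeating cycle of length 4.
step 11: apply (+2,-4) → (36,5)
step 12: apply (+4,+0) → (40,5)
step 13: apply (-1,+3) → (39,8)

(39,8)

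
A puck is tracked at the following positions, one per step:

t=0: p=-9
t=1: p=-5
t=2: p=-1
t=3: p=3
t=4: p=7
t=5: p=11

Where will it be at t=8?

Each step adds +4 to the position.
step 6: 11 + 4 → p=15
step 7: 15 + 4 → p=19
step 8: 19 + 4 → p=23

p=23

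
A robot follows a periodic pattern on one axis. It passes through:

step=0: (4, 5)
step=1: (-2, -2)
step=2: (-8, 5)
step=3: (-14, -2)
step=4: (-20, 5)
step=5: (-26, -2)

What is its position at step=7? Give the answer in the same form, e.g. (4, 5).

First: linear, -6 per step → -38 at step 7.
Second: cycles through 5, -2 every 2 steps. Step 7 lands at position 1 of the cycle → -2.

(-38, -2)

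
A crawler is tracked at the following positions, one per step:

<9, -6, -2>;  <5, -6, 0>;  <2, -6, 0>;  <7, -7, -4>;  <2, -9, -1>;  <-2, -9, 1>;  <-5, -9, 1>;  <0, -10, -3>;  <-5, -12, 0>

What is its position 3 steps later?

Differencing gives <-4, +0, +2>, <-3, +0, +0>, <+5, -1, -4>, <-5, -2, +3>, <-4, +0, +2>, <-3, +0, +0>, <+5, -1, -4>, <-5, -2, +3>. This is the pattern <-4, +0, +2>, <-3, +0, +0>, <+5, -1, -4>, <-5, -2, +3> repeated.
step 9: apply <-4, +0, +2> → <-9, -12, 2>
step 10: apply <-3, +0, +0> → <-12, -12, 2>
step 11: apply <+5, -1, -4> → <-7, -13, -2>

<-7, -13, -2>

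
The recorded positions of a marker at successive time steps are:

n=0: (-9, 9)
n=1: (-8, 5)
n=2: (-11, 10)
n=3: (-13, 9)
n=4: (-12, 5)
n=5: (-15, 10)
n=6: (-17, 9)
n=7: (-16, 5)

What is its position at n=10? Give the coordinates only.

(-20, 5)

Step-to-step displacements: (+1, -4), (-3, +5), (-2, -1), (+1, -4), (-3, +5), (-2, -1), (+1, -4) — a repeating cycle of length 3.
step 8: apply (-3, +5) → (-19, 10)
step 9: apply (-2, -1) → (-21, 9)
step 10: apply (+1, -4) → (-20, 5)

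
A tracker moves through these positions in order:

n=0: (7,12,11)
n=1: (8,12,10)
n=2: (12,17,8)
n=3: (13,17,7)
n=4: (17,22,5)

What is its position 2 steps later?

(22,27,2)

Step-to-step displacements: (+1,+0,-1), (+4,+5,-2), (+1,+0,-1), (+4,+5,-2) — a repeating cycle of length 2.
step 5: apply (+1,+0,-1) → (18,22,4)
step 6: apply (+4,+5,-2) → (22,27,2)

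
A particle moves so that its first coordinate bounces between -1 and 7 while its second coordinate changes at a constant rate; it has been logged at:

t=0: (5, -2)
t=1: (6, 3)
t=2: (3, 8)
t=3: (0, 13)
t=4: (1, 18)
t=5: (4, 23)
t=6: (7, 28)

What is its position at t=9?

The first coordinate reflects between -1 and 7, moving 3 per step.
  step 7: 7 → 4
  step 8: 4 → 1
  step 9: 1 → 0
The second coordinate changes by +5 each step: at step 9 it is 43.

(0, 43)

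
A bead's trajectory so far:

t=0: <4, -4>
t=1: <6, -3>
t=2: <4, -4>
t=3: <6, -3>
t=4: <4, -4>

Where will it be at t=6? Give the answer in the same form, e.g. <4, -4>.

<4, -4>

Consecutive displacements <+2, +1>, <-2, -1>, <+2, +1>, <-2, -1> scale by a factor of -1 each step.
step 5: <4, -4> + <+2, +1> → <6, -3>
step 6: <6, -3> + <-2, -1> → <4, -4>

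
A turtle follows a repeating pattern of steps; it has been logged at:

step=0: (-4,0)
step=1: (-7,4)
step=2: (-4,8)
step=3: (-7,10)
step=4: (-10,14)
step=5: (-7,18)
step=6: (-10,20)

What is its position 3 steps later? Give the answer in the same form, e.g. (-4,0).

Differencing gives (-3,+4), (+3,+4), (-3,+2), (-3,+4), (+3,+4), (-3,+2). This is the pattern (-3,+4), (+3,+4), (-3,+2) repeated.
step 7: apply (-3,+4) → (-13,24)
step 8: apply (+3,+4) → (-10,28)
step 9: apply (-3,+2) → (-13,30)

(-13,30)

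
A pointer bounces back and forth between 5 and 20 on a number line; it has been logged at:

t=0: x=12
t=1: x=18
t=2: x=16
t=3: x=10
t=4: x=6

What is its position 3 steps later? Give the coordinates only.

The value travels 6 per step and bounces off the walls at 5 and 20.
  step 5: 6 → 12
  step 6: 12 → 18
  step 7: 18 → 16

x=16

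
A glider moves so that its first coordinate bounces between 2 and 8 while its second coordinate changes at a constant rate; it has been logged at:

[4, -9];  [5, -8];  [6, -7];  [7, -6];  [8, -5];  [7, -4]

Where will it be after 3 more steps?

The first coordinate travels 1 per step and bounces off the walls at 2 and 8.
  step 6: 7 → 6
  step 7: 6 → 5
  step 8: 5 → 4
The second coordinate changes by +1 each step: at step 8 it is -1.

[4, -1]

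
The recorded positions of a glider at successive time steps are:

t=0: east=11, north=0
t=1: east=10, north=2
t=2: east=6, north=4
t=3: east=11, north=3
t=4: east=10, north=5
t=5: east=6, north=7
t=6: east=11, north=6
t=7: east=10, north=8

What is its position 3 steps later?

east=10, north=11

Differencing gives (-1, +2), (-4, +2), (+5, -1), (-1, +2), (-4, +2), (+5, -1), (-1, +2). This is the pattern (-1, +2), (-4, +2), (+5, -1) repeated.
step 8: apply (-4, +2) → east=6, north=10
step 9: apply (+5, -1) → east=11, north=9
step 10: apply (-1, +2) → east=10, north=11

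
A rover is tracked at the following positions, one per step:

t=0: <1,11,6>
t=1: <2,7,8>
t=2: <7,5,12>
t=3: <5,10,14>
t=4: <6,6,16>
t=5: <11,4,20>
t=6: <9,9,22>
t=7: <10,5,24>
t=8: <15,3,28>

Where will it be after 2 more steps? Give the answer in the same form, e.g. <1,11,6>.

Step-to-step displacements: <+1,-4,+2>, <+5,-2,+4>, <-2,+5,+2>, <+1,-4,+2>, <+5,-2,+4>, <-2,+5,+2>, <+1,-4,+2>, <+5,-2,+4> — a repeating cycle of length 3.
step 9: apply <-2,+5,+2> → <13,8,30>
step 10: apply <+1,-4,+2> → <14,4,32>

<14,4,32>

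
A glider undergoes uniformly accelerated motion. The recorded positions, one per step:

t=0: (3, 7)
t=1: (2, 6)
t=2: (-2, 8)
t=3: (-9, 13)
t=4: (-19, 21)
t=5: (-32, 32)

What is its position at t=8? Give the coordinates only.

Successive displacements: (-1, -1), (-4, +2), (-7, +5), (-10, +8), (-13, +11) — each changes by (-3, +3).
step 6: (-32, 32) + (-16, +14) → (-48, 46)
step 7: (-48, 46) + (-19, +17) → (-67, 63)
step 8: (-67, 63) + (-22, +20) → (-89, 83)

(-89, 83)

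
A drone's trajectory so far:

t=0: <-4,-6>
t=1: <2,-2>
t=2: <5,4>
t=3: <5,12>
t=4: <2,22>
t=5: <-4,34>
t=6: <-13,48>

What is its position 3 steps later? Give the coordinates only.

<-58,102>

Successive displacements: <+6,+4>, <+3,+6>, <+0,+8>, <-3,+10>, <-6,+12>, <-9,+14> — each changes by <-3,+2>.
step 7: <-13,48> + <-12,+16> → <-25,64>
step 8: <-25,64> + <-15,+18> → <-40,82>
step 9: <-40,82> + <-18,+20> → <-58,102>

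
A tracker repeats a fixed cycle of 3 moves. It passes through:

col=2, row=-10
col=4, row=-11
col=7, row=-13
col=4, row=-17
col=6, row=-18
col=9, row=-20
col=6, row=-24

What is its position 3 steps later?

col=8, row=-31

Step-to-step displacements: (+2, -1), (+3, -2), (-3, -4), (+2, -1), (+3, -2), (-3, -4) — a repeating cycle of length 3.
step 7: apply (+2, -1) → col=8, row=-25
step 8: apply (+3, -2) → col=11, row=-27
step 9: apply (-3, -4) → col=8, row=-31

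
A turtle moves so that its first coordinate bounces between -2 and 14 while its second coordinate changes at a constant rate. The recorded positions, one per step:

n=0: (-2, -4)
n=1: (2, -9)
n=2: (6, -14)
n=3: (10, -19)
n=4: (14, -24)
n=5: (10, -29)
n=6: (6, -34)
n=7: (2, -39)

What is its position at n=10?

The first coordinate travels 4 per step and bounces off the walls at -2 and 14.
  step 8: 2 → -2
  step 9: -2 → 2
  step 10: 2 → 6
The second coordinate changes by -5 each step: at step 10 it is -54.

(6, -54)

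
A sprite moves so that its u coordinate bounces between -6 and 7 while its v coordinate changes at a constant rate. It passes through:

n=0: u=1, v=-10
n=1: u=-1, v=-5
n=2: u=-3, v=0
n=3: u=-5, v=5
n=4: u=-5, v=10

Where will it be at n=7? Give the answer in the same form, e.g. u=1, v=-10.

u=1, v=25

The u coordinate travels 2 per step and bounces off the walls at -6 and 7.
  step 5: -5 → -3
  step 6: -3 → -1
  step 7: -1 → 1
The v coordinate changes by +5 each step: at step 7 it is 25.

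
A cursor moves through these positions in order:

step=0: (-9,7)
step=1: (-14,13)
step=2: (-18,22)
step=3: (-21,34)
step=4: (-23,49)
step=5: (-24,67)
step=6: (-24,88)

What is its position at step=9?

(-18,169)

Successive displacements: (-5,+6), (-4,+9), (-3,+12), (-2,+15), (-1,+18), (+0,+21) — each changes by (+1,+3).
step 7: (-24,88) + (+1,+24) → (-23,112)
step 8: (-23,112) + (+2,+27) → (-21,139)
step 9: (-21,139) + (+3,+30) → (-18,169)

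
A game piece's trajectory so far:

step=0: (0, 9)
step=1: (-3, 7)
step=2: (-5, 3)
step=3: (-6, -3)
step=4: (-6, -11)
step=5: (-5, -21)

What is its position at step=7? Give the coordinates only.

Taking differences between consecutive positions: (-3, -2), (-2, -4), (-1, -6), (+0, -8), (+1, -10). These grow by (+1, -2) each step.
step 6: (-5, -21) + (+2, -12) → (-3, -33)
step 7: (-3, -33) + (+3, -14) → (0, -47)

(0, -47)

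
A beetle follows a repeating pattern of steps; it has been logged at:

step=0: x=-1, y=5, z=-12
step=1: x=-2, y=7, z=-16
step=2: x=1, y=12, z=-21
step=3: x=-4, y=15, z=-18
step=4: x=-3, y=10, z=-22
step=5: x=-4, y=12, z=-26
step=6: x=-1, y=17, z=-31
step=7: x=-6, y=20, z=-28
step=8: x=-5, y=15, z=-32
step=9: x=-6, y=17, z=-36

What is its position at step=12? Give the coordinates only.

Differencing gives (-1, +2, -4), (+3, +5, -5), (-5, +3, +3), (+1, -5, -4), (-1, +2, -4), (+3, +5, -5), (-5, +3, +3), (+1, -5, -4), (-1, +2, -4). This is the pattern (-1, +2, -4), (+3, +5, -5), (-5, +3, +3), (+1, -5, -4) repeated.
step 10: apply (+3, +5, -5) → x=-3, y=22, z=-41
step 11: apply (-5, +3, +3) → x=-8, y=25, z=-38
step 12: apply (+1, -5, -4) → x=-7, y=20, z=-42

x=-7, y=20, z=-42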